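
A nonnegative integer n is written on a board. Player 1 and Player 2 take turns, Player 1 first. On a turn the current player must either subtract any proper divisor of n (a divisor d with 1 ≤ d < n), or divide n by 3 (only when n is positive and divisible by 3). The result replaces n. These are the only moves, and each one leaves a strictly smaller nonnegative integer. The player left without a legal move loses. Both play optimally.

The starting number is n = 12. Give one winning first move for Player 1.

Move to 4.

Classify positions by backward induction: terminal positions (no move available) are L. From any other position, the mover wins iff some move reaches an L.
n=0: no move → L
n=1: no move → L
n=2: W (go to 1, an L position)
n=3: W (go to 1, an L position)
n=4: L (options 2(W), 3(W) are all W)
n=5: W (go to 4, an L position)
n=6: W (go to 4, an L position)
n=7: L (sole option 6(W) is W)
n=8: W (go to 4, an L position)
n=9: L (options 3(W), 6(W), 8(W) are all W)
n=10: W (go to 9, an L position)
n=11: L (sole option 10(W) is W)
n=12: W (go to 4, an L position)
From 12, the L positions reachable in one move are: 4, 9, 11. Any move reaching one of these is winning.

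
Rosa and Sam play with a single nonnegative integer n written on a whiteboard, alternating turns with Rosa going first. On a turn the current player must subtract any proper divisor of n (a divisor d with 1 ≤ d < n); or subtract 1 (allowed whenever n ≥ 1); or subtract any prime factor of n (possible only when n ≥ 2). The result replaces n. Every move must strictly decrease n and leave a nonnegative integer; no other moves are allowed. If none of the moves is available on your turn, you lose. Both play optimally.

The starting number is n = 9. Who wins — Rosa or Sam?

Sam wins.

Compute win/loss labels from the base case upward. A position with no move is L. Any other position is W if it can reach an L in one move, else L.
n=0: no move → L
n=1: →0(L), so W
n=2: →0(L), so W
n=3: →0(L), so W
n=4: →2(W), 3(W) — all W, so L
n=5: →0(L), so W
n=6: →4(L), so W
n=7: →0(L), so W
n=8: →4(L), so W
n=9: →6(W), 8(W) — all W, so L
Every move from 9 reaches a W position, so the mover loses.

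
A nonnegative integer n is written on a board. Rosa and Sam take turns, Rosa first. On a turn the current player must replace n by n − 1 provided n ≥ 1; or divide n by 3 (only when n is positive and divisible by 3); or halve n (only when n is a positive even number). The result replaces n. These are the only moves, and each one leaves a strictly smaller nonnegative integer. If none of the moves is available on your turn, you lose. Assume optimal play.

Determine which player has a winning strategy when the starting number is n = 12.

Rosa wins.

Use the standard recursion: the mover loses at a terminal position; elsewhere, the mover wins exactly when some move hands the opponent an L position.
n=0: no move → L
n=1: reaches L-position 0 → W
n=2: only reaches 1(W), which is W → L
n=3: reaches L-position 2 → W
n=4: reaches L-position 2 → W
n=5: only reaches 4(W), which is W → L
n=6: reaches L-position 2 → W
n=7: only reaches 6(W), which is W → L
n=8: reaches L-position 7 → W
n=9: only reaches 3(W), 8(W), all W → L
n=10: reaches L-position 5 → W
n=11: only reaches 10(W), which is W → L
n=12: reaches L-position 11 → W
From 12 Rosa can move to 11, reaching an L position.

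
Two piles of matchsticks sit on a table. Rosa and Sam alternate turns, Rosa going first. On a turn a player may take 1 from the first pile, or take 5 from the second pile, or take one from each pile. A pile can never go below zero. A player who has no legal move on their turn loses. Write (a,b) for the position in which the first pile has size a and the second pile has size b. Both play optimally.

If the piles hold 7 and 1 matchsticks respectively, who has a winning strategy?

Rosa wins.

Compute win/loss labels from the base case upward. A position with no move is L. Any other position is W if it can reach an L in one move, else L.
No move ever increases a pile, so every position that can arise here has a ≤ 7 and b ≤ 1; it is enough to label the cells with 0 ≤ a ≤ 7 and 0 ≤ b ≤ 1.
Every move lowers a or b (never raises either), so fill the grid row by row in increasing a, and left to right within a row: each cell's successors are then already labelled.
      b=0  b=1
a=0:    L    L
a=1:    W    W
a=2:    L    L
a=3:    W    W
a=4:    L    L
a=5:    W    W
a=6:    L    L
a=7:    W    W
Cells with no legal move (terminal, hence L): (0,0), (0,1).
The remaining L cells, each justified by listing all of its moves:
(2,0): the only move is to (1,0)(W), a W ⇒ L
(2,1): moves to (1,1)(W), (1,0)(W); every one is W ⇒ L
(4,0): the only move is to (3,0)(W), a W ⇒ L
(4,1): moves to (3,1)(W), (3,0)(W); every one is W ⇒ L
(6,0): the only move is to (5,0)(W), a W ⇒ L
(6,1): moves to (5,1)(W), (5,0)(W); every one is W ⇒ L
Every other cell has at least one move into one of the L cells above, so it is W.
From (7,1) Rosa can move to (6,1), reaching an L position.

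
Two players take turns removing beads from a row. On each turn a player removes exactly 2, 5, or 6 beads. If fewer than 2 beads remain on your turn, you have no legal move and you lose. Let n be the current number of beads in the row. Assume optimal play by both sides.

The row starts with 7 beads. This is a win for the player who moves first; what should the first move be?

Remove 6, leaving 1.

Label each position W (a win for the player to move) or L (a loss). A position with no legal move is L; any other position is W exactly when some move reaches an L, and L when every move reaches a W.
n=0: no move → L
n=1: no move → L
n=2: →0(L), so W
n=3: →1(L), so W
n=4: →2(W) only, which is W, so L
n=5: →0(L), so W
n=6: →4(L), so W
n=7: →1(L), so W
From 7, the L positions reachable in one move are: 1.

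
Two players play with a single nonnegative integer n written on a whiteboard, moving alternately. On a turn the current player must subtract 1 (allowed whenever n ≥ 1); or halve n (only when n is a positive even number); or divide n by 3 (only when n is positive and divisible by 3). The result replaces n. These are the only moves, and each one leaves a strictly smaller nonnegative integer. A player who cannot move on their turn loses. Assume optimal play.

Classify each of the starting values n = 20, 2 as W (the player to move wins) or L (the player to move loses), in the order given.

Label each position W (a win for the player to move) or L (a loss). A position with no legal move is L; any other position is W exactly when some move reaches an L, and L when every move reaches a W.
n=0: no move → L
n=1: →0(L), so W
n=2: →1(W) only, which is W, so L
n=3: →2(L), so W
n=4: →2(L), so W
n=5: →4(W) only, which is W, so L
n=6: →2(L), so W
n=7: →6(W) only, which is W, so L
n=8: →7(L), so W
n=9: →3(W), 8(W) — all W, so L
n=10: →5(L), so W
n=11: →10(W) only, which is W, so L
n=12: →11(L), so W
n=13: →12(W) only, which is W, so L
n=14: →7(L), so W
n=15: →5(L), so W
n=16: →8(W), 15(W) — all W, so L
n=17: →16(L), so W
n=18: →9(L), so W
n=19: →18(W) only, which is W, so L
n=20: →19(L), so W

20: W, 2: L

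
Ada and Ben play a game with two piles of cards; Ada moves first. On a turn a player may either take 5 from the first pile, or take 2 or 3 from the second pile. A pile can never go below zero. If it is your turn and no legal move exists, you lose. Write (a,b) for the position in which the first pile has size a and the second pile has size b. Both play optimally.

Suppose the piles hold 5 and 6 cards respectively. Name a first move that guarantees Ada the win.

Move to (0,6).

Label each position W (a win for the player to move) or L (a loss). A position with no legal move is L; any other position is W exactly when some move reaches an L, and L when every move reaches a W.
No move ever increases a pile, so every position that can arise here has a ≤ 5 and b ≤ 6; it is enough to label the cells with 0 ≤ a ≤ 5 and 0 ≤ b ≤ 6.
Every move lowers a or b (never raises either), so fill the grid row by row in increasing a, and left to right within a row: each cell's successors are then already labelled.
      b=0  b=1  b=2  b=3  b=4  b=5  b=6
a=0:    L    L    W    W    W    L    L
a=1:    L    L    W    W    W    L    L
a=2:    L    L    W    W    W    L    L
a=3:    L    L    W    W    W    L    L
a=4:    L    L    W    W    W    L    L
a=5:    W    W    L    L    W    W    W
Cells with no legal move (terminal, hence L): (0,0), (0,1), (1,0), (1,1), (2,0), (2,1), (3,0), (3,1), (4,0), (4,1).
The remaining L cells, each justified by listing all of its moves:
(0,5): L (options (0,3)(W), (0,2)(W) are all W)
(0,6): L (options (0,4)(W), (0,3)(W) are all W)
(1,5): L (options (1,3)(W), (1,2)(W) are all W)
(1,6): L (options (1,4)(W), (1,3)(W) are all W)
(2,5): L (options (2,3)(W), (2,2)(W) are all W)
(2,6): L (options (2,4)(W), (2,3)(W) are all W)
(3,5): L (options (3,3)(W), (3,2)(W) are all W)
(3,6): L (options (3,4)(W), (3,3)(W) are all W)
(4,5): L (options (4,3)(W), (4,2)(W) are all W)
(4,6): L (options (4,4)(W), (4,3)(W) are all W)
(5,2): L (options (0,2)(W), (5,0)(W) are all W)
(5,3): L (options (0,3)(W), (5,1)(W), (5,0)(W) are all W)
Every other cell has at least one move into one of the L cells above, so it is W.
From (5,6), the L positions reachable in one move are: (0,6), (5,3). Any move reaching one of these is winning.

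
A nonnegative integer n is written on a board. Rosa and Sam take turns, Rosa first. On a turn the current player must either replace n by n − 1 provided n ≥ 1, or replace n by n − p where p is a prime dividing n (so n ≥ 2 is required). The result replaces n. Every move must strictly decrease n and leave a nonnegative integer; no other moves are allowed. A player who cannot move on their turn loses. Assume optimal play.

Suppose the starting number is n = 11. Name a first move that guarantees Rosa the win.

Build the W/L table. Terminal = L. A non-terminal position is W if it has a move to some L; otherwise it is L.
n=0: no move → L
n=1: can move to 0, which is L ⇒ W
n=2: can move to 0, which is L ⇒ W
n=3: can move to 0, which is L ⇒ W
n=4: moves to 2(W), 3(W); every one is W ⇒ L
n=5: can move to 0, which is L ⇒ W
n=6: can move to 4, which is L ⇒ W
n=7: can move to 0, which is L ⇒ W
n=8: moves to 6(W), 7(W); every one is W ⇒ L
n=9: can move to 8, which is L ⇒ W
n=10: can move to 8, which is L ⇒ W
n=11: can move to 0, which is L ⇒ W
From 11, the L positions reachable in one move are: 0.

Move to 0.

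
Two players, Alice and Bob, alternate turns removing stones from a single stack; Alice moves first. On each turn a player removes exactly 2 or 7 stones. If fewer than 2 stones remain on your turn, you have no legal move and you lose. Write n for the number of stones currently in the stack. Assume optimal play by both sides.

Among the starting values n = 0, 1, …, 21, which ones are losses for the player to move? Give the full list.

Classify positions by backward induction: terminal positions (no move available) are L. From any other position, the mover wins iff some move reaches an L.
n=0: no move → L
n=1: no move → L
n=2: reaches L-position 0 → W
n=3: reaches L-position 1 → W
n=4: only reaches 2(W), which is W → L
n=5: only reaches 3(W), which is W → L
n=6: reaches L-position 4 → W
n=7: reaches L-position 5 → W
n=8: reaches L-position 1 → W
n=9: only reaches 7(W), 2(W), all W → L
n=10: only reaches 8(W), 3(W), all W → L
n=11: reaches L-position 9 → W
n=12: reaches L-position 10 → W
n=13: only reaches 11(W), 6(W), all W → L
n=14: only reaches 12(W), 7(W), all W → L
n=15: reaches L-position 13 → W
n=16: reaches L-position 14 → W
n=17: reaches L-position 10 → W
n=18: only reaches 16(W), 11(W), all W → L
n=19: only reaches 17(W), 12(W), all W → L
n=20: reaches L-position 18 → W
n=21: reaches L-position 19 → W
Reading off the rows marked L gives the requested list; there are 10 such values of n.

0, 1, 4, 5, 9, 10, 13, 14, 18, 19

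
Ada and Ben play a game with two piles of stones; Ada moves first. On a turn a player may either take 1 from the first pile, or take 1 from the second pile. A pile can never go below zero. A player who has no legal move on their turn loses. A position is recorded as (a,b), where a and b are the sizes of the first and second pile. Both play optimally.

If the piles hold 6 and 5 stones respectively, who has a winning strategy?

Compute win/loss labels from the base case upward. A position with no move is L. Any other position is W if it can reach an L in one move, else L.
No move ever increases a pile, so every position that can arise here has a ≤ 6 and b ≤ 5; it is enough to label the cells with 0 ≤ a ≤ 6 and 0 ≤ b ≤ 5.
Every move lowers a or b (never raises either), so fill the grid row by row in increasing a, and left to right within a row: each cell's successors are then already labelled.
      b=0  b=1  b=2  b=3  b=4  b=5
a=0:    L    W    L    W    L    W
a=1:    W    L    W    L    W    L
a=2:    L    W    L    W    L    W
a=3:    W    L    W    L    W    L
a=4:    L    W    L    W    L    W
a=5:    W    L    W    L    W    L
a=6:    L    W    L    W    L    W
Cells with no legal move (terminal, hence L): (0,0).
The remaining L cells, each justified by listing all of its moves:
(0,2): →(0,1)(W) only, which is W, so L
(0,4): →(0,3)(W) only, which is W, so L
(1,1): →(0,1)(W), (1,0)(W) — all W, so L
(1,3): →(0,3)(W), (1,2)(W) — all W, so L
(1,5): →(0,5)(W), (1,4)(W) — all W, so L
(2,0): →(1,0)(W) only, which is W, so L
(2,2): →(1,2)(W), (2,1)(W) — all W, so L
(2,4): →(1,4)(W), (2,3)(W) — all W, so L
(3,1): →(2,1)(W), (3,0)(W) — all W, so L
(3,3): →(2,3)(W), (3,2)(W) — all W, so L
(3,5): →(2,5)(W), (3,4)(W) — all W, so L
(4,0): →(3,0)(W) only, which is W, so L
(4,2): →(3,2)(W), (4,1)(W) — all W, so L
(4,4): →(3,4)(W), (4,3)(W) — all W, so L
(5,1): →(4,1)(W), (5,0)(W) — all W, so L
(5,3): →(4,3)(W), (5,2)(W) — all W, so L
(5,5): →(4,5)(W), (5,4)(W) — all W, so L
(6,0): →(5,0)(W) only, which is W, so L
(6,2): →(5,2)(W), (6,1)(W) — all W, so L
(6,4): →(5,4)(W), (6,3)(W) — all W, so L
Every other cell has at least one move into one of the L cells above, so it is W.
The starting position (6,5) is W: Ada should move to (5,5), handing over an L position.

Ada wins.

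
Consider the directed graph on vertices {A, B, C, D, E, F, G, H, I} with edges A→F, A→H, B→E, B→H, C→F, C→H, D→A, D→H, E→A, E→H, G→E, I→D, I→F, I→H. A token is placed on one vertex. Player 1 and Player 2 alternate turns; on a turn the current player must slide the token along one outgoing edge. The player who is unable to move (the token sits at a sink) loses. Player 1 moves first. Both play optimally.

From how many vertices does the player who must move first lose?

3

Positions with no move are L. A position that does have a move is losing for the player to move precisely when every available move leads to a winning position for the opponent. Fill in the labels:
Every edge goes from a vertex to one that appears earlier in the order F, H, A, E, G, D, B, C, I, so processing vertices in that order labels each vertex after all of its successors.
F: no outgoing edge → L
H: no outgoing edge → L
A: reaches L-position H → W
E: reaches L-position H → W
G: only reaches E(W), which is W → L
D: reaches L-position H → W
B: reaches L-position H → W
C: reaches L-position H → W
I: reaches L-position H → W
The L vertices are F, G, H; that is 3 in all.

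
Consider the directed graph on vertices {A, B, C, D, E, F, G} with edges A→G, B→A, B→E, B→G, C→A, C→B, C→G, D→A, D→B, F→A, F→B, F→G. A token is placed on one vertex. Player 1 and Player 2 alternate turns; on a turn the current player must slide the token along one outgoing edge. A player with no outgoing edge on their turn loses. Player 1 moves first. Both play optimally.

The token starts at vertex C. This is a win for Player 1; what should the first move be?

Label each position W (a win for the player to move) or L (a loss). A position with no legal move is L; any other position is W exactly when some move reaches an L, and L when every move reaches a W.
Every edge goes from a vertex to one that appears earlier in the order G, E, A, B, F, C, D, so processing vertices in that order labels each vertex after all of its successors.
G: no outgoing edge → L
E: no outgoing edge → L
A: can move to G, which is L ⇒ W
B: can move to E, which is L ⇒ W
F: can move to G, which is L ⇒ W
C: can move to G, which is L ⇒ W
D: moves to B(W), A(W); every one is W ⇒ L
From C, the L positions reachable in one move are: G.

Move to G.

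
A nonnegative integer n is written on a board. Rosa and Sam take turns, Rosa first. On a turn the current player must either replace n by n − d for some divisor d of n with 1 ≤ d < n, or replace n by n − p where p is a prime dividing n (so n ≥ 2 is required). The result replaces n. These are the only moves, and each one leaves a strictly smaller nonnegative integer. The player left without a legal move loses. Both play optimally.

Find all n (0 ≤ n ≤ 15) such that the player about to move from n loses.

Compute win/loss labels from the base case upward. A position with no move is L. Any other position is W if it can reach an L in one move, else L.
n=0: no move → L
n=1: no move → L
n=2: reaches L-position 0 → W
n=3: reaches L-position 0 → W
n=4: only reaches 2(W), 3(W), all W → L
n=5: reaches L-position 0 → W
n=6: reaches L-position 4 → W
n=7: reaches L-position 0 → W
n=8: reaches L-position 4 → W
n=9: only reaches 6(W), 8(W), all W → L
n=10: reaches L-position 9 → W
n=11: reaches L-position 0 → W
n=12: reaches L-position 9 → W
n=13: reaches L-position 0 → W
n=14: only reaches 7(W), 12(W), 13(W), all W → L
n=15: reaches L-position 14 → W
Reading off the rows marked L gives the requested list; there are 5 such values of n.

0, 1, 4, 9, 14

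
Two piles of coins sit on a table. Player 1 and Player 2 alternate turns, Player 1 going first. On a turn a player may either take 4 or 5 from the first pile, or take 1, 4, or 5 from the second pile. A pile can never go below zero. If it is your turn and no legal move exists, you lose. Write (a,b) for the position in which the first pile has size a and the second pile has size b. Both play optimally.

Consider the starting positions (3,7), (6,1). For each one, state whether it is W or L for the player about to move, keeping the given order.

(3,7): W, (6,1): L

Label each position W (a win for the player to move) or L (a loss). A position with no legal move is L; any other position is W exactly when some move reaches an L, and L when every move reaches a W.
No move ever increases a pile, so every position that can arise here has a ≤ 6 and b ≤ 7; it is enough to label the cells with 0 ≤ a ≤ 6 and 0 ≤ b ≤ 7.
Every move lowers a or b (never raises either), so fill the grid row by row in increasing a, and left to right within a row: each cell's successors are then already labelled.
      b=0  b=1  b=2  b=3  b=4  b=5  b=6  b=7
a=0:    L    W    L    W    W    W    W    W
a=1:    L    W    L    W    W    W    W    W
a=2:    L    W    L    W    W    W    W    W
a=3:    L    W    L    W    W    W    W    W
a=4:    W    L    W    L    W    W    W    W
a=5:    W    L    W    L    W    W    W    W
a=6:    W    L    W    L    W    W    W    W
Cells with no legal move (terminal, hence L): (0,0), (1,0), (2,0), (3,0).
The remaining L cells, each justified by listing all of its moves:
(0,2): only reaches (0,1)(W), which is W → L
(1,2): only reaches (1,1)(W), which is W → L
(2,2): only reaches (2,1)(W), which is W → L
(3,2): only reaches (3,1)(W), which is W → L
(4,1): only reaches (0,1)(W), (4,0)(W), all W → L
(4,3): only reaches (0,3)(W), (4,2)(W), all W → L
(5,1): only reaches (1,1)(W), (0,1)(W), (5,0)(W), all W → L
(5,3): only reaches (1,3)(W), (0,3)(W), (5,2)(W), all W → L
(6,1): only reaches (2,1)(W), (1,1)(W), (6,0)(W), all W → L
(6,3): only reaches (2,3)(W), (1,3)(W), (6,2)(W), all W → L
Every other cell has at least one move into one of the L cells above, so it is W.
(3,7): the move to (3,2) reaches an L cell, so W
(6,1): one of the L cells justified above, so L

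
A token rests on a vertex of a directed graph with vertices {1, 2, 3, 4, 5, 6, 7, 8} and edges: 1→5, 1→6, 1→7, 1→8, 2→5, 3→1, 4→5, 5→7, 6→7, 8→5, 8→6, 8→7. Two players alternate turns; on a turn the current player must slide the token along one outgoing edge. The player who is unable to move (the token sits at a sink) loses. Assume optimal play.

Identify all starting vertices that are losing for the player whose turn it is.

2, 3, 4, 7

Compute win/loss labels from the base case upward. A position with no move is L. Any other position is W if it can reach an L in one move, else L.
Every edge goes from a vertex to one that appears earlier in the order 7, 6, 5, 2, 8, 1, 3, 4, so processing vertices in that order labels each vertex after all of its successors.
7: no outgoing edge → L
6: →7(L), so W
5: →7(L), so W
2: →5(W) only, which is W, so L
8: →7(L), so W
1: →7(L), so W
3: →1(W) only, which is W, so L
4: →5(W) only, which is W, so L
The losing starting vertices are exactly the entries labelled L in this table (4 of them).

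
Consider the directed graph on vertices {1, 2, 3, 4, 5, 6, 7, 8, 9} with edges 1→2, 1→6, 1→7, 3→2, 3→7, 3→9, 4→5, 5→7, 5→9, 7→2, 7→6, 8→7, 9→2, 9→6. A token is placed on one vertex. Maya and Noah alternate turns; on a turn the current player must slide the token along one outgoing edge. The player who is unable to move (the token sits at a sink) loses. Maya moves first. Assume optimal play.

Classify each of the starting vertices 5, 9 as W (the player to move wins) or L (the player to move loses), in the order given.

Classify positions by backward induction: terminal positions (no move available) are L. From any other position, the mover wins iff some move reaches an L.
Every edge goes from a vertex to one that appears earlier in the order 6, 2, 7, 1, 9, 5, 8, 3, 4, so processing vertices in that order labels each vertex after all of its successors.
6: no outgoing edge → L
2: no outgoing edge → L
7: reaches L-position 2 → W
1: reaches L-position 2 → W
9: reaches L-position 2 → W
5: only reaches 9(W), 7(W), all W → L
8: only reaches 7(W), which is W → L
3: reaches L-position 2 → W
4: reaches L-position 5 → W

5: L, 9: W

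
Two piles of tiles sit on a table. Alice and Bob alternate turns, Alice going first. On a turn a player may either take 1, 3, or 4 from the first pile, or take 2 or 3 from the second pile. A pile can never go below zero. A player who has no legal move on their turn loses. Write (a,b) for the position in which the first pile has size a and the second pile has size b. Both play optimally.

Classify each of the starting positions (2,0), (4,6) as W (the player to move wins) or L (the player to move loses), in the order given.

Positions with no move are L. A position that does have a move is losing for the player to move precisely when every available move leads to a winning position for the opponent. Fill in the labels:
No move ever increases a pile, so every position that can arise here has a ≤ 4 and b ≤ 6; it is enough to label the cells with 0 ≤ a ≤ 4 and 0 ≤ b ≤ 6.
Every move lowers a or b (never raises either), so fill the grid row by row in increasing a, and left to right within a row: each cell's successors are then already labelled.
      b=0  b=1  b=2  b=3  b=4  b=5  b=6
a=0:    L    L    W    W    W    L    L
a=1:    W    W    L    L    W    W    W
a=2:    L    L    W    W    W    L    L
a=3:    W    W    L    L    W    W    W
a=4:    W    W    W    W    L    W    W
Cells with no legal move (terminal, hence L): (0,0), (0,1).
The remaining L cells, each justified by listing all of its moves:
(0,5): only reaches (0,3)(W), (0,2)(W), all W → L
(0,6): only reaches (0,4)(W), (0,3)(W), all W → L
(1,2): only reaches (0,2)(W), (1,0)(W), all W → L
(1,3): only reaches (0,3)(W), (1,1)(W), (1,0)(W), all W → L
(2,0): only reaches (1,0)(W), which is W → L
(2,1): only reaches (1,1)(W), which is W → L
(2,5): only reaches (1,5)(W), (2,3)(W), (2,2)(W), all W → L
(2,6): only reaches (1,6)(W), (2,4)(W), (2,3)(W), all W → L
(3,2): only reaches (2,2)(W), (0,2)(W), (3,0)(W), all W → L
(3,3): only reaches (2,3)(W), (0,3)(W), (3,1)(W), (3,0)(W), all W → L
(4,4): only reaches (3,4)(W), (1,4)(W), (0,4)(W), (4,2)(W), (4,1)(W), all W → L
Every other cell has at least one move into one of the L cells above, so it is W.
(2,0): one of the L cells justified above, so L
(4,6): the move to (0,6) reaches an L cell, so W

(2,0): L, (4,6): W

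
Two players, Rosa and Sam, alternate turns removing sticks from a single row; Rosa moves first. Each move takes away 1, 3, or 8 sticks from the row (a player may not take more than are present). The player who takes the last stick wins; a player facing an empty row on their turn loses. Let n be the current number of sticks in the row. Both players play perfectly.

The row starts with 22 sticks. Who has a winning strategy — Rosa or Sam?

Build the W/L table. Terminal = L. A non-terminal position is W if it has a move to some L; otherwise it is L.
n=0: no move → L
n=1: can move to 0, which is L ⇒ W
n=2: the only move is to 1(W), a W ⇒ L
n=3: can move to 2, which is L ⇒ W
n=4: moves to 3(W), 1(W); every one is W ⇒ L
n=5: can move to 4, which is L ⇒ W
n=6: moves to 5(W), 3(W); every one is W ⇒ L
n=7: can move to 6, which is L ⇒ W
n=8: can move to 0, which is L ⇒ W
n=9: can move to 6, which is L ⇒ W
n=10: can move to 2, which is L ⇒ W
n=11: moves to 10(W), 8(W), 3(W); every one is W ⇒ L
n=12: can move to 11, which is L ⇒ W
n=13: moves to 12(W), 10(W), 5(W); every one is W ⇒ L
n=14: can move to 13, which is L ⇒ W
n=15: moves to 14(W), 12(W), 7(W); every one is W ⇒ L
n=16: can move to 15, which is L ⇒ W
n=17: moves to 16(W), 14(W), 9(W); every one is W ⇒ L
n=18: can move to 17, which is L ⇒ W
n=19: can move to 11, which is L ⇒ W
n=20: can move to 17, which is L ⇒ W
n=21: can move to 13, which is L ⇒ W
n=22: moves to 21(W), 19(W), 14(W); every one is W ⇒ L
The starting position 22 is L: whatever Rosa does, the opponent receives a W position.

Sam wins.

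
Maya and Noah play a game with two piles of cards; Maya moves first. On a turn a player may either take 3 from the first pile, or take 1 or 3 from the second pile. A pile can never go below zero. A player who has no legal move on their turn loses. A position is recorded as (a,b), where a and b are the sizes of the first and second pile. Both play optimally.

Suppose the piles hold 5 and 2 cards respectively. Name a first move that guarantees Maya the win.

Positions with no move are L. A position that does have a move is losing for the player to move precisely when every available move leads to a winning position for the opponent. Fill in the labels:
No move ever increases a pile, so every position that can arise here has a ≤ 5 and b ≤ 2; it is enough to label the cells with 0 ≤ a ≤ 5 and 0 ≤ b ≤ 2.
Every move lowers a or b (never raises either), so fill the grid row by row in increasing a, and left to right within a row: each cell's successors are then already labelled.
      b=0  b=1  b=2
a=0:    L    W    L
a=1:    L    W    L
a=2:    L    W    L
a=3:    W    L    W
a=4:    W    L    W
a=5:    W    L    W
Cells with no legal move (terminal, hence L): (0,0), (1,0), (2,0).
The remaining L cells, each justified by listing all of its moves:
(0,2): L (sole option (0,1)(W) is W)
(1,2): L (sole option (1,1)(W) is W)
(2,2): L (sole option (2,1)(W) is W)
(3,1): L (options (0,1)(W), (3,0)(W) are all W)
(4,1): L (options (1,1)(W), (4,0)(W) are all W)
(5,1): L (options (2,1)(W), (5,0)(W) are all W)
Every other cell has at least one move into one of the L cells above, so it is W.
From (5,2), the L positions reachable in one move are: (2,2), (5,1). Any move reaching one of these is winning.

Move to (2,2).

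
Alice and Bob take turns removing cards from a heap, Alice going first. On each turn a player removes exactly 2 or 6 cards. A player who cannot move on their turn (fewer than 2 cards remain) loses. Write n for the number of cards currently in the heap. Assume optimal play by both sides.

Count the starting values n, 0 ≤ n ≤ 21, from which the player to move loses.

12

Classify positions by backward induction: terminal positions (no move available) are L. From any other position, the mover wins iff some move reaches an L.
n=0: no move → L
n=1: no move → L
n=2: reaches L-position 0 → W
n=3: reaches L-position 1 → W
n=4: only reaches 2(W), which is W → L
n=5: only reaches 3(W), which is W → L
n=6: reaches L-position 4 → W
n=7: reaches L-position 5 → W
n=8: only reaches 6(W), 2(W), all W → L
n=9: only reaches 7(W), 3(W), all W → L
n=10: reaches L-position 8 → W
n=11: reaches L-position 9 → W
n=12: only reaches 10(W), 6(W), all W → L
n=13: only reaches 11(W), 7(W), all W → L
n=14: reaches L-position 12 → W
n=15: reaches L-position 13 → W
n=16: only reaches 14(W), 10(W), all W → L
n=17: only reaches 15(W), 11(W), all W → L
n=18: reaches L-position 16 → W
n=19: reaches L-position 17 → W
n=20: only reaches 18(W), 14(W), all W → L
n=21: only reaches 19(W), 15(W), all W → L
L entries with 0 ≤ n ≤ 21: n = 0, 1, 4, 5, 8, 9, 12, 13, 16, 17, 20, 21; that makes 12.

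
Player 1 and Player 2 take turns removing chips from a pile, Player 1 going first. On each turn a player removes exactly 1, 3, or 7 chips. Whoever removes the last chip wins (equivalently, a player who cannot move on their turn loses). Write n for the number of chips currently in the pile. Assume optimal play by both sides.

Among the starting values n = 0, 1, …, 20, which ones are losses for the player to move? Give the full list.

Positions with no move are L. A position that does have a move is losing for the player to move precisely when every available move leads to a winning position for the opponent. Fill in the labels:
n=0: no move → L
n=1: can move to 0, which is L ⇒ W
n=2: the only move is to 1(W), a W ⇒ L
n=3: can move to 2, which is L ⇒ W
n=4: moves to 3(W), 1(W); every one is W ⇒ L
n=5: can move to 4, which is L ⇒ W
n=6: moves to 5(W), 3(W); every one is W ⇒ L
n=7: can move to 6, which is L ⇒ W
n=8: moves to 7(W), 5(W), 1(W); every one is W ⇒ L
n=9: can move to 8, which is L ⇒ W
n=10: moves to 9(W), 7(W), 3(W); every one is W ⇒ L
n=11: can move to 10, which is L ⇒ W
n=12: moves to 11(W), 9(W), 5(W); every one is W ⇒ L
n=13: can move to 12, which is L ⇒ W
n=14: moves to 13(W), 11(W), 7(W); every one is W ⇒ L
n=15: can move to 14, which is L ⇒ W
n=16: moves to 15(W), 13(W), 9(W); every one is W ⇒ L
n=17: can move to 16, which is L ⇒ W
n=18: moves to 17(W), 15(W), 11(W); every one is W ⇒ L
n=19: can move to 18, which is L ⇒ W
n=20: moves to 19(W), 17(W), 13(W); every one is W ⇒ L
The losing starting values of n are exactly the entries labelled L in this table (11 of them).

0, 2, 4, 6, 8, 10, 12, 14, 16, 18, 20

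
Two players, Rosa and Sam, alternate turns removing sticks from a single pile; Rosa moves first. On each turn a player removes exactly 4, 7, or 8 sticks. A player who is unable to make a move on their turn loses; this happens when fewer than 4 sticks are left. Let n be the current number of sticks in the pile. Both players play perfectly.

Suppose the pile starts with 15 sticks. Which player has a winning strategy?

Classify positions by backward induction: terminal positions (no move available) are L. From any other position, the mover wins iff some move reaches an L.
n=0: no move → L
n=1: no move → L
n=2: no move → L
n=3: no move → L
n=4: W (go to 0, an L position)
n=5: W (go to 1, an L position)
n=6: W (go to 2, an L position)
n=7: W (go to 3, an L position)
n=8: W (go to 1, an L position)
n=9: W (go to 2, an L position)
n=10: W (go to 3, an L position)
n=11: W (go to 3, an L position)
n=12: L (options 8(W), 5(W), 4(W) are all W)
n=13: L (options 9(W), 6(W), 5(W) are all W)
n=14: L (options 10(W), 7(W), 6(W) are all W)
n=15: L (options 11(W), 8(W), 7(W) are all W)
The starting position 15 is L: whatever Rosa does, the opponent receives a W position.

Sam wins.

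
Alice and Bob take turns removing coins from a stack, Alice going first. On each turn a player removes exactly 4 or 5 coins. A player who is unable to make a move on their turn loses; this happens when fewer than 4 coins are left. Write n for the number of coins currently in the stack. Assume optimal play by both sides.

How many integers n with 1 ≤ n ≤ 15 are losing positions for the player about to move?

7

Label each position W (a win for the player to move) or L (a loss). A position with no legal move is L; any other position is W exactly when some move reaches an L, and L when every move reaches a W.
n=0: no move → L
n=1: no move → L
n=2: no move → L
n=3: no move → L
n=4: W (go to 0, an L position)
n=5: W (go to 1, an L position)
n=6: W (go to 2, an L position)
n=7: W (go to 3, an L position)
n=8: W (go to 3, an L position)
n=9: L (options 5(W), 4(W) are all W)
n=10: L (options 6(W), 5(W) are all W)
n=11: L (options 7(W), 6(W) are all W)
n=12: L (options 8(W), 7(W) are all W)
n=13: W (go to 9, an L position)
n=14: W (go to 10, an L position)
n=15: W (go to 11, an L position)
L entries with 1 ≤ n ≤ 15 (n=0 is outside the asked range and is not counted): n = 1, 2, 3, 9, 10, 11, 12; that makes 7.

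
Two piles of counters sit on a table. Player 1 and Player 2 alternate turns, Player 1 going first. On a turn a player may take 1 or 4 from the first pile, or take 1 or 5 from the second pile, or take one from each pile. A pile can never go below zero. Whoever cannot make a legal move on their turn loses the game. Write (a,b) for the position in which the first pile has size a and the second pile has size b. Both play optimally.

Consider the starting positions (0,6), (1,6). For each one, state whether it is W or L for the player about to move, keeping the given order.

Build the W/L table. Terminal = L. A non-terminal position is W if it has a move to some L; otherwise it is L.
No move ever increases a pile, so every position that can arise here has a ≤ 1 and b ≤ 6; it is enough to label the cells with 0 ≤ a ≤ 1 and 0 ≤ b ≤ 6.
Every move lowers a or b (never raises either), so fill the grid row by row in increasing a, and left to right within a row: each cell's successors are then already labelled.
      b=0  b=1  b=2  b=3  b=4  b=5  b=6
a=0:    L    W    L    W    L    W    L
a=1:    W    W    W    W    W    W    W
Cells with no legal move (terminal, hence L): (0,0).
The remaining L cells, each justified by listing all of its moves:
(0,2): L (sole option (0,1)(W) is W)
(0,4): L (sole option (0,3)(W) is W)
(0,6): L (options (0,5)(W), (0,1)(W) are all W)
Every other cell has at least one move into one of the L cells above, so it is W.
(0,6): one of the L cells justified above, so L
(1,6): the move to (0,6) reaches an L cell, so W

(0,6): L, (1,6): W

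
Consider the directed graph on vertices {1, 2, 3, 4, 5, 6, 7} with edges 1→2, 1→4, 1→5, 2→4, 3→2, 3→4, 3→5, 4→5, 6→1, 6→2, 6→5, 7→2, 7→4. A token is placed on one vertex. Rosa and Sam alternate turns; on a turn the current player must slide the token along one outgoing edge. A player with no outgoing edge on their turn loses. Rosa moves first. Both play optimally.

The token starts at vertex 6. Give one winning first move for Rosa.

Label each position W (a win for the player to move) or L (a loss). A position with no legal move is L; any other position is W exactly when some move reaches an L, and L when every move reaches a W.
Every edge goes from a vertex to one that appears earlier in the order 5, 4, 2, 3, 1, 6, 7, so processing vertices in that order labels each vertex after all of its successors.
5: no outgoing edge → L
4: W (go to 5, an L position)
2: L (sole option 4(W) is W)
3: W (go to 2, an L position)
1: W (go to 2, an L position)
6: W (go to 2, an L position)
7: W (go to 2, an L position)
From 6, the L positions reachable in one move are: 2, 5. Any move reaching one of these is winning.

Move to 2.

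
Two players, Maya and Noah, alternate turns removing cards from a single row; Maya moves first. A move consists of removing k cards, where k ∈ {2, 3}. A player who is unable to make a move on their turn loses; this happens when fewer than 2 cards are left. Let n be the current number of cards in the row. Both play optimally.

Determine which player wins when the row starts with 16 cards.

Noah wins.

Compute win/loss labels from the base case upward. A position with no move is L. Any other position is W if it can reach an L in one move, else L.
n=0: no move → L
n=1: no move → L
n=2: can move to 0, which is L ⇒ W
n=3: can move to 1, which is L ⇒ W
n=4: can move to 1, which is L ⇒ W
n=5: moves to 3(W), 2(W); every one is W ⇒ L
n=6: moves to 4(W), 3(W); every one is W ⇒ L
n=7: can move to 5, which is L ⇒ W
n=8: can move to 6, which is L ⇒ W
n=9: can move to 6, which is L ⇒ W
n=10: moves to 8(W), 7(W); every one is W ⇒ L
n=11: moves to 9(W), 8(W); every one is W ⇒ L
n=12: can move to 10, which is L ⇒ W
n=13: can move to 11, which is L ⇒ W
n=14: can move to 11, which is L ⇒ W
n=15: moves to 13(W), 12(W); every one is W ⇒ L
n=16: moves to 14(W), 13(W); every one is W ⇒ L
Every move from 16 reaches a W position, so the mover loses.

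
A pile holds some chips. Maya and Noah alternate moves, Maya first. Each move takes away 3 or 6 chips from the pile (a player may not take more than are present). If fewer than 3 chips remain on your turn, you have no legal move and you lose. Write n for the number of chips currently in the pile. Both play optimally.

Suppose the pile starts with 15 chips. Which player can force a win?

Label each position W (a win for the player to move) or L (a loss). A position with no legal move is L; any other position is W exactly when some move reaches an L, and L when every move reaches a W.
n=0: no move → L
n=1: no move → L
n=2: no move → L
n=3: W (go to 0, an L position)
n=4: W (go to 1, an L position)
n=5: W (go to 2, an L position)
n=6: W (go to 0, an L position)
n=7: W (go to 1, an L position)
n=8: W (go to 2, an L position)
n=9: L (options 6(W), 3(W) are all W)
n=10: L (options 7(W), 4(W) are all W)
n=11: L (options 8(W), 5(W) are all W)
n=12: W (go to 9, an L position)
n=13: W (go to 10, an L position)
n=14: W (go to 11, an L position)
n=15: W (go to 9, an L position)
The starting position 15 is W: Maya should remove 6, leaving 9, handing over an L position.

Maya wins.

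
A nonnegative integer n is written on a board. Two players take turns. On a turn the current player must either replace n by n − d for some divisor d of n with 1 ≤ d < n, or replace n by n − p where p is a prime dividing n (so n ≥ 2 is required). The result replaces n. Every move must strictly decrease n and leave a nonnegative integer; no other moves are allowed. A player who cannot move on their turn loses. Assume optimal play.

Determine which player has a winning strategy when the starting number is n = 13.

The first player wins.

Use the standard recursion: the mover loses at a terminal position; elsewhere, the mover wins exactly when some move hands the opponent an L position.
n=0: no move → L
n=1: no move → L
n=2: W (go to 0, an L position)
n=3: W (go to 0, an L position)
n=4: L (options 2(W), 3(W) are all W)
n=5: W (go to 0, an L position)
n=6: W (go to 4, an L position)
n=7: W (go to 0, an L position)
n=8: W (go to 4, an L position)
n=9: L (options 6(W), 8(W) are all W)
n=10: W (go to 9, an L position)
n=11: W (go to 0, an L position)
n=12: W (go to 9, an L position)
n=13: W (go to 0, an L position)
The starting position 13 is W: the player to move should move to 0, handing over an L position.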